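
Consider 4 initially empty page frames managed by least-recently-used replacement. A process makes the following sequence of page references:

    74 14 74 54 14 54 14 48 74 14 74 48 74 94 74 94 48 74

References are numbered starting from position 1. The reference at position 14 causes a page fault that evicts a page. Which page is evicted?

54

pos 1: 74: miss, frames [74]
pos 2: 14: miss, frames [74, 14]
pos 3: 74: hit
pos 4: 54: miss, frames [14, 74, 54]
pos 5: 14: hit
pos 6: 54: hit
pos 7: 14: hit
pos 8: 48: miss, frames [74, 54, 14, 48]
pos 9: 74: hit
pos 10: 14: hit
pos 11: 74: hit
pos 12: 48: hit
pos 13: 74: hit
pos 14: 94: miss, evict 54, frames [14, 48, 74, 94]
At position 14, page 54 is evicted.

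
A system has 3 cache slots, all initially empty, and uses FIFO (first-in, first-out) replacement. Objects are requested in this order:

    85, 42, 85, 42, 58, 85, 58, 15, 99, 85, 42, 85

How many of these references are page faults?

7

85 → miss, frames [85]
42 → miss, frames [85, 42]
85 → hit
42 → hit
58 → miss, frames [85, 42, 58]
85 → hit
58 → hit
15 → miss, evict 85, frames [42, 58, 15]
99 → miss, evict 42, frames [58, 15, 99]
85 → miss, evict 58, frames [15, 99, 85]
42 → miss, evict 15, frames [99, 85, 42]
85 → hit
Page faults: 7.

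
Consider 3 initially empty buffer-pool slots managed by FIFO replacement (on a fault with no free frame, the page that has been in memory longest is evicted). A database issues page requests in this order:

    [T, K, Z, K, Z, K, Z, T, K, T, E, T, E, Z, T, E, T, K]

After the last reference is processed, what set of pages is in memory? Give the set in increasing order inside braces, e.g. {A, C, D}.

T -> miss, frames {T}
K -> miss, frames {T,K}
Z -> miss, frames {T,K,Z}
K -> hit
Z -> hit
K -> hit
Z -> hit
T -> hit
K -> hit
T -> hit
E -> miss, evict T, frames {K,Z,E}
T -> miss, evict K, frames {Z,E,T}
E -> hit
Z -> hit
T -> hit
E -> hit
T -> hit
K -> miss, evict Z, frames {E,T,K}

{E, K, T}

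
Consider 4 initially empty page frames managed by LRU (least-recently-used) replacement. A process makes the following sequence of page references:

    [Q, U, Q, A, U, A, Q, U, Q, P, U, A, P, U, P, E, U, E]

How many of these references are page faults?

Q: fault, frames [Q]
U: fault, frames [Q, U]
Q: hit
A: fault, frames [U, Q, A]
U: hit
A: hit
Q: hit
U: hit
Q: hit
P: fault, frames [A, U, Q, P]
U: hit
A: hit
P: hit
U: hit
P: hit
E: fault, evict Q, frames [A, U, P, E]
U: hit
E: hit
Page faults: 5.

5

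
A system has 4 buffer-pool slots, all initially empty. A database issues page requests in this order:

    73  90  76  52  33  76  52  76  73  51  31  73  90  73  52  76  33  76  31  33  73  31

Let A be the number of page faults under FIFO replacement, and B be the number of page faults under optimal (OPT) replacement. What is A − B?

Under FIFO: F F F F F . . . F F F . F . F F F . F . F . → 14 faults.
Under OPT: F F F F F . . . . F F . F . . . F . F . . . → 10 faults.
A − B = 14 − 10 = 4.

4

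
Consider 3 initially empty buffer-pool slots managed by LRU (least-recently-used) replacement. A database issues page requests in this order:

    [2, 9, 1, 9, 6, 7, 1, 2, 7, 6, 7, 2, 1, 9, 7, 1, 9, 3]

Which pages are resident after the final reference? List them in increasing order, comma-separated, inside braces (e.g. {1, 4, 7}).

{1, 3, 9}

2 → fault, frames {2}
9 → fault, frames {2,9}
1 → fault, frames {2,9,1}
9 → hit
6 → fault, evict 2, frames {1,9,6}
7 → fault, evict 1, frames {9,6,7}
1 → fault, evict 9, frames {6,7,1}
2 → fault, evict 6, frames {7,1,2}
7 → hit
6 → fault, evict 1, frames {2,7,6}
7 → hit
2 → hit
1 → fault, evict 6, frames {7,2,1}
9 → fault, evict 7, frames {2,1,9}
7 → fault, evict 2, frames {1,9,7}
1 → hit
9 → hit
3 → fault, evict 7, frames {1,9,3}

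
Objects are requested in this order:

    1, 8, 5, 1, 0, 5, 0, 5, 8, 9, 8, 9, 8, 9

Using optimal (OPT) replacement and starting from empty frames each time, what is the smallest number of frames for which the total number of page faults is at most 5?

f=1: 14 faults
f=2: 6 faults
f=3: 5 faults
f=4: 5 faults
f=5: 5 faults
Smallest f with faults ≤ 5 is 3.

3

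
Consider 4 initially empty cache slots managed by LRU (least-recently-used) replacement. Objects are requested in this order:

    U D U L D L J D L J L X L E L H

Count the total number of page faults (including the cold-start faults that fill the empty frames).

U: fault, frames {U}
D: fault, frames {U,D}
U: hit
L: fault, frames {D,U,L}
D: hit
L: hit
J: fault, frames {U,D,L,J}
D: hit
L: hit
J: hit
L: hit
X: fault, evict U, frames {D,J,L,X}
L: hit
E: fault, evict D, frames {J,X,L,E}
L: hit
H: fault, evict J, frames {X,E,L,H}
Page faults: 7.

7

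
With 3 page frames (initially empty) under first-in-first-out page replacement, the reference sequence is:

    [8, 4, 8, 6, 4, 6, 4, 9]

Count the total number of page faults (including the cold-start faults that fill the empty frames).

8: miss, frames (8)
4: miss, frames (8 4)
8: hit
6: miss, frames (8 4 6)
4: hit
6: hit
4: hit
9: miss, evict 8, frames (4 6 9)
Page faults: 4.

4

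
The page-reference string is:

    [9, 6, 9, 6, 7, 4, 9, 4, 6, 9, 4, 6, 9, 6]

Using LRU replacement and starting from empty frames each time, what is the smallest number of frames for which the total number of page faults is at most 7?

f=1: 14 faults
f=2: 10 faults
f=3: 6 faults
f=4: 4 faults
Smallest f with faults ≤ 7 is 3.

3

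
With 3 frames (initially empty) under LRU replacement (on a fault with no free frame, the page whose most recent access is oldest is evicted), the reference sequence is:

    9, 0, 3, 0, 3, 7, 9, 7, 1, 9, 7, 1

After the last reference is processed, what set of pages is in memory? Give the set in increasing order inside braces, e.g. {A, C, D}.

{1, 7, 9}

9 → miss, frames (9)
0 → miss, frames (9 0)
3 → miss, frames (9 0 3)
0 → hit
3 → hit
7 → miss, evict 9, frames (0 3 7)
9 → miss, evict 0, frames (3 7 9)
7 → hit
1 → miss, evict 3, frames (9 7 1)
9 → hit
7 → hit
1 → hit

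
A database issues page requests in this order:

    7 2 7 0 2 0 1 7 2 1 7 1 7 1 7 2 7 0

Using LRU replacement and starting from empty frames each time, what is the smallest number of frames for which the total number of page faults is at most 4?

4

f=1: 18 faults
f=2: 11 faults
f=3: 7 faults
f=4: 4 faults
Smallest f with faults ≤ 4 is 4.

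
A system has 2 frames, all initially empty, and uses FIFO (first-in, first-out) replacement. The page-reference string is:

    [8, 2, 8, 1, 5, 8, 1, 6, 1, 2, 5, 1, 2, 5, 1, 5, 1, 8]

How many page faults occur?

8 → fault, frames (8)
2 → fault, frames (8 2)
8 → hit
1 → fault, evict 8, frames (2 1)
5 → fault, evict 2, frames (1 5)
8 → fault, evict 1, frames (5 8)
1 → fault, evict 5, frames (8 1)
6 → fault, evict 8, frames (1 6)
1 → hit
2 → fault, evict 1, frames (6 2)
5 → fault, evict 6, frames (2 5)
1 → fault, evict 2, frames (5 1)
2 → fault, evict 5, frames (1 2)
5 → fault, evict 1, frames (2 5)
1 → fault, evict 2, frames (5 1)
5 → hit
1 → hit
8 → fault, evict 5, frames (1 8)
Page faults: 14.

14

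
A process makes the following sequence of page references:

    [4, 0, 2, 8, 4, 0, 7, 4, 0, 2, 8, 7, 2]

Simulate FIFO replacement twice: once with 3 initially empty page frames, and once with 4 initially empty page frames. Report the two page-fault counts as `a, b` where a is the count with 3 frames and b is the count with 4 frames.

3 frames: F F F F F F F . . F F . . → 9 faults.
4 frames: F F F F . . F F F F F F . → 10 faults.
10 > 9: adding a frame increased faults — Belady's anomaly.

9, 10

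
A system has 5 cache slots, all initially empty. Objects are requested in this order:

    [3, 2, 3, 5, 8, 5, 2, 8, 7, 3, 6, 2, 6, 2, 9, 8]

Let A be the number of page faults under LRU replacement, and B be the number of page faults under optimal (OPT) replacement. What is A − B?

Under LRU: F F . F F . . . F . F . . . F F → 8 faults.
Under OPT: F F . F F . . . F . F . . . F . → 7 faults.
A − B = 8 − 7 = 1.

1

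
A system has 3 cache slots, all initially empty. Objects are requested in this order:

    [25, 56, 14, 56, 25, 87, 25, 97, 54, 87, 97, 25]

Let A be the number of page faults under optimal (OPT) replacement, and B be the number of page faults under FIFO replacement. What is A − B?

Under OPT: F F F . . F . F F . . F → 7 faults.
Under FIFO: F F F . . F F F F F . F → 9 faults.
A − B = 7 − 9 = -2.

-2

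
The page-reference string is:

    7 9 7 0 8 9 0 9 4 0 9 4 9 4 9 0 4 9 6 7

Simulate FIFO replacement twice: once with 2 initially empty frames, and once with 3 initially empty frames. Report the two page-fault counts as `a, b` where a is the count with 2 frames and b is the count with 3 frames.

13, 9

2 frames: F F . F F F F . F . F . . . . F F F F F → 13 faults.
3 frames: F F . F F . . . F . F . . . . F . . F F → 9 faults.
9 < 13: adding a frame reduced faults, as is typical.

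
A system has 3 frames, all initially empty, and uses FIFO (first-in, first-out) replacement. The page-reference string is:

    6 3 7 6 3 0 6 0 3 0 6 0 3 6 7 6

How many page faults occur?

7

6: miss, frames [6]
3: miss, frames [6, 3]
7: miss, frames [6, 3, 7]
6: hit
3: hit
0: miss, evict 6, frames [3, 7, 0]
6: miss, evict 3, frames [7, 0, 6]
0: hit
3: miss, evict 7, frames [0, 6, 3]
0: hit
6: hit
0: hit
3: hit
6: hit
7: miss, evict 0, frames [6, 3, 7]
6: hit
Page faults: 7.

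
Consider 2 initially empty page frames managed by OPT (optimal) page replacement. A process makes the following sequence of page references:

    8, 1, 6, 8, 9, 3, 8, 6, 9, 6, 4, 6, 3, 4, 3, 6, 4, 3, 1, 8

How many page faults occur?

8: fault, frames (8)
1: fault, frames (8 1)
6: fault, evict 1, frames (8 6)
8: hit
9: fault, evict 6, frames (8 9)
3: fault, evict 9, frames (8 3)
8: hit
6: fault, evict 8, frames (3 6)
9: fault, evict 3, frames (6 9)
6: hit
4: fault, evict 9, frames (6 4)
6: hit
3: fault, evict 6, frames (4 3)
4: hit
3: hit
6: fault, evict 3, frames (4 6)
4: hit
3: fault, evict 6, frames (4 3)
1: fault, evict 3, frames (4 1)
8: fault, evict 1, frames (4 8)
Page faults: 13.

13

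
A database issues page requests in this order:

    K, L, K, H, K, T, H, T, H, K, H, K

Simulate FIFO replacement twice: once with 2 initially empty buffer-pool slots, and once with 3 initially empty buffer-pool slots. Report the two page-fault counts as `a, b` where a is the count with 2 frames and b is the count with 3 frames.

7, 5

2 frames: F F . F F F F . . F . . → 7 faults.
3 frames: F F . F . F . . . F . . → 5 faults.
5 < 7: adding a frame reduced faults, as is typical.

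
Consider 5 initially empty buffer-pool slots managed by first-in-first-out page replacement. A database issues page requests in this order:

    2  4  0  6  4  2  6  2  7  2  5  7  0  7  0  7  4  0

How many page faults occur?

6

2 → miss, frames (2)
4 → miss, frames (2 4)
0 → miss, frames (2 4 0)
6 → miss, frames (2 4 0 6)
4 → hit
2 → hit
6 → hit
2 → hit
7 → miss, frames (2 4 0 6 7)
2 → hit
5 → miss, evict 2, frames (4 0 6 7 5)
7 → hit
0 → hit
7 → hit
0 → hit
7 → hit
4 → hit
0 → hit
Page faults: 6.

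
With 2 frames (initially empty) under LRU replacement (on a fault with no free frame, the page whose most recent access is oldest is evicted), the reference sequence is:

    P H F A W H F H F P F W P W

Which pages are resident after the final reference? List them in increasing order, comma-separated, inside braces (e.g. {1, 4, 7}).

P: miss, frames [P]
H: miss, frames [P, H]
F: miss, evict P, frames [H, F]
A: miss, evict H, frames [F, A]
W: miss, evict F, frames [A, W]
H: miss, evict A, frames [W, H]
F: miss, evict W, frames [H, F]
H: hit
F: hit
P: miss, evict H, frames [F, P]
F: hit
W: miss, evict P, frames [F, W]
P: miss, evict F, frames [W, P]
W: hit

{P, W}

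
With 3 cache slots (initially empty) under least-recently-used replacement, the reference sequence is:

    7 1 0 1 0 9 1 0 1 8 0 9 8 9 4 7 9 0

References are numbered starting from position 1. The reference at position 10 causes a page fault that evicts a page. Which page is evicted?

9

pos 1: 7: miss, frames [7]
pos 2: 1: miss, frames [7, 1]
pos 3: 0: miss, frames [7, 1, 0]
pos 4: 1: hit
pos 5: 0: hit
pos 6: 9: miss, evict 7, frames [1, 0, 9]
pos 7: 1: hit
pos 8: 0: hit
pos 9: 1: hit
pos 10: 8: miss, evict 9, frames [0, 1, 8]
At position 10, page 9 is evicted.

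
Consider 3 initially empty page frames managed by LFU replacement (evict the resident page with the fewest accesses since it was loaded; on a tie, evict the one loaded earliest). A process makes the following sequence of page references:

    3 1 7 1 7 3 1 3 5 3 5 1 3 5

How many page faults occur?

4

3: miss, frames (3)
1: miss, frames (3 1)
7: miss, frames (3 1 7)
1: hit
7: hit
3: hit
1: hit
3: hit
5: miss, evict 7, frames (3 1 5)
3: hit
5: hit
1: hit
3: hit
5: hit
Page faults: 4.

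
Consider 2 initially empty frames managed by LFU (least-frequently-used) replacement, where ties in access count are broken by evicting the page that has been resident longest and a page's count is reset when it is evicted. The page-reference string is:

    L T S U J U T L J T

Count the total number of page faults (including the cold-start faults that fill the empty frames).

L: fault, frames {L}
T: fault, frames {L,T}
S: fault, evict L, frames {T,S}
U: fault, evict T, frames {S,U}
J: fault, evict S, frames {U,J}
U: hit
T: fault, evict J, frames {U,T}
L: fault, evict T, frames {U,L}
J: fault, evict L, frames {U,J}
T: fault, evict J, frames {U,T}
Page faults: 9.

9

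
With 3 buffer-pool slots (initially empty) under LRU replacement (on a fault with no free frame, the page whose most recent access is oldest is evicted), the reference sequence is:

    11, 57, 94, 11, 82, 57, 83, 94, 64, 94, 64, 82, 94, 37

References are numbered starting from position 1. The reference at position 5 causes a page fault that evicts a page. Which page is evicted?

pos 1: 11 → miss, frames {11}
pos 2: 57 → miss, frames {11,57}
pos 3: 94 → miss, frames {11,57,94}
pos 4: 11 → hit
pos 5: 82 → miss, evict 57, frames {94,11,82}
At position 5, page 57 is evicted.

57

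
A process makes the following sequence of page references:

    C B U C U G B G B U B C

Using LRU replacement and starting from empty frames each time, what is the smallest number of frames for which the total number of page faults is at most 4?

4

f=1: 12 faults
f=2: 8 faults
f=3: 6 faults
f=4: 4 faults
Smallest f with faults ≤ 4 is 4.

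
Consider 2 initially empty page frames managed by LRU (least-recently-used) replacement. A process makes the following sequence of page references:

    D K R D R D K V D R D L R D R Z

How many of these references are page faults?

12

D → miss, frames {D}
K → miss, frames {D,K}
R → miss, evict D, frames {K,R}
D → miss, evict K, frames {R,D}
R → hit
D → hit
K → miss, evict R, frames {D,K}
V → miss, evict D, frames {K,V}
D → miss, evict K, frames {V,D}
R → miss, evict V, frames {D,R}
D → hit
L → miss, evict R, frames {D,L}
R → miss, evict D, frames {L,R}
D → miss, evict L, frames {R,D}
R → hit
Z → miss, evict D, frames {R,Z}
Page faults: 12.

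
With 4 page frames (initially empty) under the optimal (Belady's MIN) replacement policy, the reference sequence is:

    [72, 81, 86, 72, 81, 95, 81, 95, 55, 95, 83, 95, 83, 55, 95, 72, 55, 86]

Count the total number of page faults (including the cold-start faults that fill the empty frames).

72 -> miss, frames [72]
81 -> miss, frames [72, 81]
86 -> miss, frames [72, 81, 86]
72 -> hit
81 -> hit
95 -> miss, frames [72, 81, 86, 95]
81 -> hit
95 -> hit
55 -> miss, evict 81, frames [72, 86, 95, 55]
95 -> hit
83 -> miss, evict 86, frames [72, 95, 55, 83]
95 -> hit
83 -> hit
55 -> hit
95 -> hit
72 -> hit
55 -> hit
86 -> miss, evict 83, frames [72, 95, 55, 86]
Page faults: 7.

7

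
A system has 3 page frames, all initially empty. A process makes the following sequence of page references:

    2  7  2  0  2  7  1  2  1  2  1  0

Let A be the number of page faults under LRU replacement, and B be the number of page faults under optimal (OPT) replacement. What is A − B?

Under LRU: F F . F . . F . . . . F → 5 faults.
Under OPT: F F . F . . F . . . . . → 4 faults.
A − B = 5 − 4 = 1.

1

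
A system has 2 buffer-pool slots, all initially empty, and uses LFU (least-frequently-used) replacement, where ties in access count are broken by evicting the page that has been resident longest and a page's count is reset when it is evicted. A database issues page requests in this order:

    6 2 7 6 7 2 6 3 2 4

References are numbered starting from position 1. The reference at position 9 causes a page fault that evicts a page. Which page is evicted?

pos 1: 6: miss, frames [6]
pos 2: 2: miss, frames [6, 2]
pos 3: 7: miss, evict 6, frames [2, 7]
pos 4: 6: miss, evict 2, frames [7, 6]
pos 5: 7: hit
pos 6: 2: miss, evict 6, frames [7, 2]
pos 7: 6: miss, evict 2, frames [7, 6]
pos 8: 3: miss, evict 6, frames [7, 3]
pos 9: 2: miss, evict 3, frames [7, 2]
At position 9, page 3 is evicted.

3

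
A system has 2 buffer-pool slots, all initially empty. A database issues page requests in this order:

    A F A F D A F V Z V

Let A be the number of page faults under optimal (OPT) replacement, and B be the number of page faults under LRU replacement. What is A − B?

-1

Under OPT: F F . . F . F F F . → 6 faults.
Under LRU: F F . . F F F F F . → 7 faults.
A − B = 6 − 7 = -1.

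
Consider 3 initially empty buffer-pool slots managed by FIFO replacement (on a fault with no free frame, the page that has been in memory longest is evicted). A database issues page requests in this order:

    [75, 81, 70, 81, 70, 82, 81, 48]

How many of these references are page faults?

5

75: fault, frames [75]
81: fault, frames [75, 81]
70: fault, frames [75, 81, 70]
81: hit
70: hit
82: fault, evict 75, frames [81, 70, 82]
81: hit
48: fault, evict 81, frames [70, 82, 48]
Page faults: 5.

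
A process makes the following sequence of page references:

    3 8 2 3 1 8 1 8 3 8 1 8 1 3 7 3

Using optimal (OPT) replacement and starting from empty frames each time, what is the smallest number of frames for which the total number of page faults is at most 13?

2

f=1: 16 faults
f=2: 9 faults
f=3: 5 faults
f=4: 5 faults
f=5: 5 faults
Smallest f with faults ≤ 13 is 2.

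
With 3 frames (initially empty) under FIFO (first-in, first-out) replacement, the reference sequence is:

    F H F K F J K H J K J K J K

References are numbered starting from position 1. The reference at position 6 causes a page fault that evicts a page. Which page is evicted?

pos 1: F: miss, frames (F)
pos 2: H: miss, frames (F H)
pos 3: F: hit
pos 4: K: miss, frames (F H K)
pos 5: F: hit
pos 6: J: miss, evict F, frames (H K J)
At position 6, page F is evicted.

F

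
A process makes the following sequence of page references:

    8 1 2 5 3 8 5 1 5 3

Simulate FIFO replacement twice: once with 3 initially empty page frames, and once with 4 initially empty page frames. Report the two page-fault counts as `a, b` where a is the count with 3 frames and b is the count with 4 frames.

9, 7

3 frames: F F F F F F . F F F → 9 faults.
4 frames: F F F F F F . F . . → 7 faults.
7 < 9: adding a frame reduced faults, as is typical.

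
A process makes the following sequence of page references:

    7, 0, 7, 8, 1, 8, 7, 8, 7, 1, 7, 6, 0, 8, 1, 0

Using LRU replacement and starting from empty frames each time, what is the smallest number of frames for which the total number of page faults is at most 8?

f=1: 16 faults
f=2: 11 faults
f=3: 8 faults
f=4: 8 faults
f=5: 5 faults
Smallest f with faults ≤ 8 is 3.

3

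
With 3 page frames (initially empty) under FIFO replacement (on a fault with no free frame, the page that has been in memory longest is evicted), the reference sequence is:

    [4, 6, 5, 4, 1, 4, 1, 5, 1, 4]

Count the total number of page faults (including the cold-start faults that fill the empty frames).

5

4 -> miss, frames [4]
6 -> miss, frames [4, 6]
5 -> miss, frames [4, 6, 5]
4 -> hit
1 -> miss, evict 4, frames [6, 5, 1]
4 -> miss, evict 6, frames [5, 1, 4]
1 -> hit
5 -> hit
1 -> hit
4 -> hit
Page faults: 5.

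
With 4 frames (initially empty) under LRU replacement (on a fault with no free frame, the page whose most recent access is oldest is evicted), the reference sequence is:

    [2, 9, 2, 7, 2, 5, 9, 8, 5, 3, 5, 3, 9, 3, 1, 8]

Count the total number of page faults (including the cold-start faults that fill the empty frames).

8

2 -> fault, frames {2}
9 -> fault, frames {2,9}
2 -> hit
7 -> fault, frames {9,2,7}
2 -> hit
5 -> fault, frames {9,7,2,5}
9 -> hit
8 -> fault, evict 7, frames {2,5,9,8}
5 -> hit
3 -> fault, evict 2, frames {9,8,5,3}
5 -> hit
3 -> hit
9 -> hit
3 -> hit
1 -> fault, evict 8, frames {5,9,3,1}
8 -> fault, evict 5, frames {9,3,1,8}
Page faults: 8.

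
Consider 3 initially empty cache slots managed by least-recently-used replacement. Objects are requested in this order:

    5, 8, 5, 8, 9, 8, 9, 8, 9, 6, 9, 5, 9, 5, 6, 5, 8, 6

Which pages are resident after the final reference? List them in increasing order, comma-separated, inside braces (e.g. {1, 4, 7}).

{5, 6, 8}

5 → fault, frames {5}
8 → fault, frames {5,8}
5 → hit
8 → hit
9 → fault, frames {5,8,9}
8 → hit
9 → hit
8 → hit
9 → hit
6 → fault, evict 5, frames {8,9,6}
9 → hit
5 → fault, evict 8, frames {6,9,5}
9 → hit
5 → hit
6 → hit
5 → hit
8 → fault, evict 9, frames {6,5,8}
6 → hit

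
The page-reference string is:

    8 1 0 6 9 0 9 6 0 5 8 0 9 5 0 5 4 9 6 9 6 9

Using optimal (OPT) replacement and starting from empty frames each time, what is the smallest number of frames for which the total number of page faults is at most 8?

4

f=1: 22 faults
f=2: 13 faults
f=3: 10 faults
f=4: 8 faults
f=5: 7 faults
f=6: 7 faults
f=7: 7 faults
Smallest f with faults ≤ 8 is 4.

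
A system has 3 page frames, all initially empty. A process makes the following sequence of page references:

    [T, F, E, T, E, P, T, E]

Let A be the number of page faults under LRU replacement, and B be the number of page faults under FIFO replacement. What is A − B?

-1

Under LRU: F F F . . F . . → 4 faults.
Under FIFO: F F F . . F F . → 5 faults.
A − B = 4 − 5 = -1.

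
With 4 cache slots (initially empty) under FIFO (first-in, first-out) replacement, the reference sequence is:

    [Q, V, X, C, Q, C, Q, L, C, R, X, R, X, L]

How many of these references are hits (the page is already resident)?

Q -> miss, frames (Q)
V -> miss, frames (Q V)
X -> miss, frames (Q V X)
C -> miss, frames (Q V X C)
Q -> hit
C -> hit
Q -> hit
L -> miss, evict Q, frames (V X C L)
C -> hit
R -> miss, evict V, frames (X C L R)
X -> hit
R -> hit
X -> hit
L -> hit
Hits: 8.

8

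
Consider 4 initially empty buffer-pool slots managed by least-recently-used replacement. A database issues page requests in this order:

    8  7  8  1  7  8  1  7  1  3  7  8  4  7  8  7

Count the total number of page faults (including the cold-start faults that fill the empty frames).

5

8 -> fault, frames [8]
7 -> fault, frames [8, 7]
8 -> hit
1 -> fault, frames [7, 8, 1]
7 -> hit
8 -> hit
1 -> hit
7 -> hit
1 -> hit
3 -> fault, frames [8, 7, 1, 3]
7 -> hit
8 -> hit
4 -> fault, evict 1, frames [3, 7, 8, 4]
7 -> hit
8 -> hit
7 -> hit
Page faults: 5.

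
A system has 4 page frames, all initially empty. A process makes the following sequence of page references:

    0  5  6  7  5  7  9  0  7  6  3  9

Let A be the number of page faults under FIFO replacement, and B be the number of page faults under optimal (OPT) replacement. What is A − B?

1

Under FIFO: F F F F . . F F . . F . → 7 faults.
Under OPT: F F F F . . F . . . F . → 6 faults.
A − B = 7 − 6 = 1.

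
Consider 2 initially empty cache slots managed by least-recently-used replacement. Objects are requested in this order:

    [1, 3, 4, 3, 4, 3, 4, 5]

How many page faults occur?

1 → miss, frames {1}
3 → miss, frames {1,3}
4 → miss, evict 1, frames {3,4}
3 → hit
4 → hit
3 → hit
4 → hit
5 → miss, evict 3, frames {4,5}
Page faults: 4.

4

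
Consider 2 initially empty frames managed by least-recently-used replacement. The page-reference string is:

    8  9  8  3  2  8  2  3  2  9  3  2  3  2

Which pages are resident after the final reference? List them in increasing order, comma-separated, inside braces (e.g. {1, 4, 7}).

8 -> miss, frames {8}
9 -> miss, frames {8,9}
8 -> hit
3 -> miss, evict 9, frames {8,3}
2 -> miss, evict 8, frames {3,2}
8 -> miss, evict 3, frames {2,8}
2 -> hit
3 -> miss, evict 8, frames {2,3}
2 -> hit
9 -> miss, evict 3, frames {2,9}
3 -> miss, evict 2, frames {9,3}
2 -> miss, evict 9, frames {3,2}
3 -> hit
2 -> hit

{2, 3}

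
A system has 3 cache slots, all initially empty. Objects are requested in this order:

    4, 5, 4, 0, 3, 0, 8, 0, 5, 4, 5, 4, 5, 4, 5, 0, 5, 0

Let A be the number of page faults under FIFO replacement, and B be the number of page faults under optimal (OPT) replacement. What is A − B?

Under FIFO: F F . F F . F . F F . . . . . F . . → 8 faults.
Under OPT: F F . F F . F . . F . . . . . . . . → 6 faults.
A − B = 8 − 6 = 2.

2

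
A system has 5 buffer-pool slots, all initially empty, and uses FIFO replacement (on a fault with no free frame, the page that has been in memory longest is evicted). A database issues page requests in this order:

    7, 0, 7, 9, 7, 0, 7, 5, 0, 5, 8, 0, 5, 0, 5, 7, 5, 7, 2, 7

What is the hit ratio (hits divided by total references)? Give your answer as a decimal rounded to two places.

0.65

7 → miss, frames (7)
0 → miss, frames (7 0)
7 → hit
9 → miss, frames (7 0 9)
7 → hit
0 → hit
7 → hit
5 → miss, frames (7 0 9 5)
0 → hit
5 → hit
8 → miss, frames (7 0 9 5 8)
0 → hit
5 → hit
0 → hit
5 → hit
7 → hit
5 → hit
7 → hit
2 → miss, evict 7, frames (0 9 5 8 2)
7 → miss, evict 0, frames (9 5 8 2 7)
Hits: 13 of 20 references → 13/20 = 0.6500.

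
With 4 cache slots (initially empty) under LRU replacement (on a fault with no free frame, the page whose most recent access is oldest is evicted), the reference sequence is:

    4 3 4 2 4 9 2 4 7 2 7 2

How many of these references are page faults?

5

4 -> miss, frames {4}
3 -> miss, frames {4,3}
4 -> hit
2 -> miss, frames {3,4,2}
4 -> hit
9 -> miss, frames {3,2,4,9}
2 -> hit
4 -> hit
7 -> miss, evict 3, frames {9,2,4,7}
2 -> hit
7 -> hit
2 -> hit
Page faults: 5.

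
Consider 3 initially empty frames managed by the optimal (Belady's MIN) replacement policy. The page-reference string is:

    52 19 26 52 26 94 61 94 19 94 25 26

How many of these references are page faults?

7

52: fault, frames {52}
19: fault, frames {52,19}
26: fault, frames {52,19,26}
52: hit
26: hit
94: fault, evict 52, frames {19,26,94}
61: fault, evict 26, frames {19,94,61}
94: hit
19: hit
94: hit
25: fault, evict 61, frames {19,94,25}
26: fault, evict 25, frames {19,94,26}
Page faults: 7.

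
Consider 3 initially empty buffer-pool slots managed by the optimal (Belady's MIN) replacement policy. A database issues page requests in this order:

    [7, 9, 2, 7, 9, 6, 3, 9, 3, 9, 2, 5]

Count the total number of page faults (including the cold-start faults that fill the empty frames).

6

7 → fault, frames {7}
9 → fault, frames {7,9}
2 → fault, frames {7,9,2}
7 → hit
9 → hit
6 → fault, evict 7, frames {9,2,6}
3 → fault, evict 6, frames {9,2,3}
9 → hit
3 → hit
9 → hit
2 → hit
5 → fault, evict 3, frames {9,2,5}
Page faults: 6.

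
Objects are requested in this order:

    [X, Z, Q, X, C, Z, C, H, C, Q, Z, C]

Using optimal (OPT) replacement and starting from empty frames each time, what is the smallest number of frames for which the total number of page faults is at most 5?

4

f=1: 12 faults
f=2: 8 faults
f=3: 6 faults
f=4: 5 faults
f=5: 5 faults
Smallest f with faults ≤ 5 is 4.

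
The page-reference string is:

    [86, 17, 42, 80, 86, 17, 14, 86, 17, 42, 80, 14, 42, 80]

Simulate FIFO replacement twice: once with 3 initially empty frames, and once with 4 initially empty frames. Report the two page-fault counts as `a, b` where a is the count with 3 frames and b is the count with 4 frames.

9, 10

3 frames: F F F F F F F . . F F . . . → 9 faults.
4 frames: F F F F . . F F F F F F . . → 10 faults.
10 > 9: adding a frame increased faults — Belady's anomaly.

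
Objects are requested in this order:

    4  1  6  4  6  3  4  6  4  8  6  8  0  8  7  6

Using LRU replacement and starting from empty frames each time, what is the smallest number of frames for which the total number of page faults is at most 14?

2

f=1: 16 faults
f=2: 12 faults
f=3: 8 faults
f=4: 7 faults
f=5: 7 faults
f=6: 7 faults
f=7: 7 faults
Smallest f with faults ≤ 14 is 2.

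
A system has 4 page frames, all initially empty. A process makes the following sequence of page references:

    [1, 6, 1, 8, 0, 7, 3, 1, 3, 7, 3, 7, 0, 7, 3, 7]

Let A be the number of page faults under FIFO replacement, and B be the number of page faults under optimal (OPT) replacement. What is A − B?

1

Under FIFO: F F . F F F F F . . . . . . . . → 7 faults.
Under OPT: F F . F F F F . . . . . . . . . → 6 faults.
A − B = 7 − 6 = 1.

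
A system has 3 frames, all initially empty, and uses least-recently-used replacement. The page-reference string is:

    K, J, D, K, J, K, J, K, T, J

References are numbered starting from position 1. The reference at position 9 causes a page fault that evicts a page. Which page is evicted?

D

pos 1: K → fault, frames [K]
pos 2: J → fault, frames [K, J]
pos 3: D → fault, frames [K, J, D]
pos 4: K → hit
pos 5: J → hit
pos 6: K → hit
pos 7: J → hit
pos 8: K → hit
pos 9: T → fault, evict D, frames [J, K, T]
At position 9, page D is evicted.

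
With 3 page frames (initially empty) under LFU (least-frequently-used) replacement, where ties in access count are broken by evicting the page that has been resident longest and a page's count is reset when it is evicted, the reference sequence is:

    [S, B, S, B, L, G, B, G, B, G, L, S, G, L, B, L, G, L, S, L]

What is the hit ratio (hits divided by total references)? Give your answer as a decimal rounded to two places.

S: miss, frames (S)
B: miss, frames (S B)
S: hit
B: hit
L: miss, frames (S B L)
G: miss, evict L, frames (S B G)
B: hit
G: hit
B: hit
G: hit
L: miss, evict S, frames (B G L)
S: miss, evict L, frames (B G S)
G: hit
L: miss, evict S, frames (B G L)
B: hit
L: hit
G: hit
L: hit
S: miss, evict L, frames (B G S)
L: miss, evict S, frames (B G L)
Hits: 11 of 20 references → 11/20 = 0.5500.

0.55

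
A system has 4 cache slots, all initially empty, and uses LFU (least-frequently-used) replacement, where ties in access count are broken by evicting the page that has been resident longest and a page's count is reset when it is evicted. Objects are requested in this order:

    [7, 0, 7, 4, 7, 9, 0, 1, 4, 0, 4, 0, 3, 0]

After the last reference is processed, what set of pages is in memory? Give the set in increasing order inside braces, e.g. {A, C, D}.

7 → fault, frames [7]
0 → fault, frames [7, 0]
7 → hit
4 → fault, frames [7, 0, 4]
7 → hit
9 → fault, frames [7, 0, 4, 9]
0 → hit
1 → fault, evict 4, frames [7, 0, 9, 1]
4 → fault, evict 9, frames [7, 0, 1, 4]
0 → hit
4 → hit
0 → hit
3 → fault, evict 1, frames [7, 0, 4, 3]
0 → hit

{0, 3, 4, 7}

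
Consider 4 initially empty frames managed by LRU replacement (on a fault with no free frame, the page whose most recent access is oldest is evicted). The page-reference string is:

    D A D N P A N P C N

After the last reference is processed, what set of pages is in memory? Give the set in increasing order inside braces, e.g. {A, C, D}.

{A, C, N, P}

D → miss, frames (D)
A → miss, frames (D A)
D → hit
N → miss, frames (A D N)
P → miss, frames (A D N P)
A → hit
N → hit
P → hit
C → miss, evict D, frames (A N P C)
N → hit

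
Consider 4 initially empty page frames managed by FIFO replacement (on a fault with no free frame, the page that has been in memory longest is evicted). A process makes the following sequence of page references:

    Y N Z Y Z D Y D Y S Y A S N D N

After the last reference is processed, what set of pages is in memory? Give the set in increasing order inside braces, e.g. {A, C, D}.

{A, D, N, Y}

Y: miss, frames [Y]
N: miss, frames [Y, N]
Z: miss, frames [Y, N, Z]
Y: hit
Z: hit
D: miss, frames [Y, N, Z, D]
Y: hit
D: hit
Y: hit
S: miss, evict Y, frames [N, Z, D, S]
Y: miss, evict N, frames [Z, D, S, Y]
A: miss, evict Z, frames [D, S, Y, A]
S: hit
N: miss, evict D, frames [S, Y, A, N]
D: miss, evict S, frames [Y, A, N, D]
N: hit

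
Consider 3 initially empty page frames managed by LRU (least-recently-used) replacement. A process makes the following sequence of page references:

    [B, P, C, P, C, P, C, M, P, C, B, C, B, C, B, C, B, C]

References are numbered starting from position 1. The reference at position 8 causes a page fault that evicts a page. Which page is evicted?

pos 1: B: miss, frames [B]
pos 2: P: miss, frames [B, P]
pos 3: C: miss, frames [B, P, C]
pos 4: P: hit
pos 5: C: hit
pos 6: P: hit
pos 7: C: hit
pos 8: M: miss, evict B, frames [P, C, M]
At position 8, page B is evicted.

B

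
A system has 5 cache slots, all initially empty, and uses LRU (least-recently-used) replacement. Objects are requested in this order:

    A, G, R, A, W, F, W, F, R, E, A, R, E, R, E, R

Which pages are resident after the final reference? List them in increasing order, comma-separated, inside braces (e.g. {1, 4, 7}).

A → fault, frames (A)
G → fault, frames (A G)
R → fault, frames (A G R)
A → hit
W → fault, frames (G R A W)
F → fault, frames (G R A W F)
W → hit
F → hit
R → hit
E → fault, evict G, frames (A W F R E)
A → hit
R → hit
E → hit
R → hit
E → hit
R → hit

{A, E, F, R, W}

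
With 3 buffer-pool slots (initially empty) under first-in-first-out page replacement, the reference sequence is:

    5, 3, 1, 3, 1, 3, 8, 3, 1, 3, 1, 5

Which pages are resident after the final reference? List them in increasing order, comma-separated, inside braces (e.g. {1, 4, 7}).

5 → miss, frames {5}
3 → miss, frames {5,3}
1 → miss, frames {5,3,1}
3 → hit
1 → hit
3 → hit
8 → miss, evict 5, frames {3,1,8}
3 → hit
1 → hit
3 → hit
1 → hit
5 → miss, evict 3, frames {1,8,5}

{1, 5, 8}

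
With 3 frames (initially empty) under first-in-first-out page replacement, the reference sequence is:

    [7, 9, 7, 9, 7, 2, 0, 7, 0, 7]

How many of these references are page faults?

7 -> miss, frames (7)
9 -> miss, frames (7 9)
7 -> hit
9 -> hit
7 -> hit
2 -> miss, frames (7 9 2)
0 -> miss, evict 7, frames (9 2 0)
7 -> miss, evict 9, frames (2 0 7)
0 -> hit
7 -> hit
Page faults: 5.

5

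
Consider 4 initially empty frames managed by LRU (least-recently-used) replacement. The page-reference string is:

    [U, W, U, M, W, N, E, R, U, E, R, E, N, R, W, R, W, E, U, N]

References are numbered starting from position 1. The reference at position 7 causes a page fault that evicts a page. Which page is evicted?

U

pos 1: U: fault, frames [U]
pos 2: W: fault, frames [U, W]
pos 3: U: hit
pos 4: M: fault, frames [W, U, M]
pos 5: W: hit
pos 6: N: fault, frames [U, M, W, N]
pos 7: E: fault, evict U, frames [M, W, N, E]
At position 7, page U is evicted.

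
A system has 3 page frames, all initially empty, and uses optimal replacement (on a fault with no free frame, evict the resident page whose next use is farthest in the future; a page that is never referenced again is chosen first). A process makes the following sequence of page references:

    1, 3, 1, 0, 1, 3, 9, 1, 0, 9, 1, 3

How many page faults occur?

5

1: miss, frames {1}
3: miss, frames {1,3}
1: hit
0: miss, frames {1,3,0}
1: hit
3: hit
9: miss, evict 3, frames {1,0,9}
1: hit
0: hit
9: hit
1: hit
3: miss, evict 9, frames {1,0,3}
Page faults: 5.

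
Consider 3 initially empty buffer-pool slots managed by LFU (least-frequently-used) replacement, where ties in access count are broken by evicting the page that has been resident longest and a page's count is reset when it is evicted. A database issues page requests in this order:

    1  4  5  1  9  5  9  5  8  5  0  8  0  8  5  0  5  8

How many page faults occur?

11

1 -> fault, frames (1)
4 -> fault, frames (1 4)
5 -> fault, frames (1 4 5)
1 -> hit
9 -> fault, evict 4, frames (1 5 9)
5 -> hit
9 -> hit
5 -> hit
8 -> fault, evict 1, frames (5 9 8)
5 -> hit
0 -> fault, evict 8, frames (5 9 0)
8 -> fault, evict 0, frames (5 9 8)
0 -> fault, evict 8, frames (5 9 0)
8 -> fault, evict 0, frames (5 9 8)
5 -> hit
0 -> fault, evict 8, frames (5 9 0)
5 -> hit
8 -> fault, evict 0, frames (5 9 8)
Page faults: 11.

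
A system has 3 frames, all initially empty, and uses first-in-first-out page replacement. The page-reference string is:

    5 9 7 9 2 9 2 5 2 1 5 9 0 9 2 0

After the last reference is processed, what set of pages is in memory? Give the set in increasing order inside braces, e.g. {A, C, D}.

5 → miss, frames (5)
9 → miss, frames (5 9)
7 → miss, frames (5 9 7)
9 → hit
2 → miss, evict 5, frames (9 7 2)
9 → hit
2 → hit
5 → miss, evict 9, frames (7 2 5)
2 → hit
1 → miss, evict 7, frames (2 5 1)
5 → hit
9 → miss, evict 2, frames (5 1 9)
0 → miss, evict 5, frames (1 9 0)
9 → hit
2 → miss, evict 1, frames (9 0 2)
0 → hit

{0, 2, 9}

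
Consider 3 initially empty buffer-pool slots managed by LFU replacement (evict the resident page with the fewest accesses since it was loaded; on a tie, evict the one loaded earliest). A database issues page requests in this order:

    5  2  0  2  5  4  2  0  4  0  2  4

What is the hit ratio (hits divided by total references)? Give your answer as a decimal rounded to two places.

5: fault, frames {5}
2: fault, frames {5,2}
0: fault, frames {5,2,0}
2: hit
5: hit
4: fault, evict 0, frames {5,2,4}
2: hit
0: fault, evict 4, frames {5,2,0}
4: fault, evict 0, frames {5,2,4}
0: fault, evict 4, frames {5,2,0}
2: hit
4: fault, evict 0, frames {5,2,4}
Hits: 4 of 12 references → 4/12 = 0.3333.

0.33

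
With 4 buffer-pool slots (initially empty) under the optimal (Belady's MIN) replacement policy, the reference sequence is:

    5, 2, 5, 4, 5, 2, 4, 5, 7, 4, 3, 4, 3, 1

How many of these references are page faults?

6

5 → miss, frames {5}
2 → miss, frames {5,2}
5 → hit
4 → miss, frames {5,2,4}
5 → hit
2 → hit
4 → hit
5 → hit
7 → miss, frames {5,2,4,7}
4 → hit
3 → miss, evict 7, frames {5,2,4,3}
4 → hit
3 → hit
1 → miss, evict 3, frames {5,2,4,1}
Page faults: 6.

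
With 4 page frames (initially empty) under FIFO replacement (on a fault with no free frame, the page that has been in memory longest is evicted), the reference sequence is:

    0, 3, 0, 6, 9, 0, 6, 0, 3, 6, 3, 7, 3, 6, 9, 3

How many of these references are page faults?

0 -> miss, frames [0]
3 -> miss, frames [0, 3]
0 -> hit
6 -> miss, frames [0, 3, 6]
9 -> miss, frames [0, 3, 6, 9]
0 -> hit
6 -> hit
0 -> hit
3 -> hit
6 -> hit
3 -> hit
7 -> miss, evict 0, frames [3, 6, 9, 7]
3 -> hit
6 -> hit
9 -> hit
3 -> hit
Page faults: 5.

5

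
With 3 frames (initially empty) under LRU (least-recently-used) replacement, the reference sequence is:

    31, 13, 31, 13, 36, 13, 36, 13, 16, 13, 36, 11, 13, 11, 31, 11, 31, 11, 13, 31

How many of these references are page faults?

31 → miss, frames [31]
13 → miss, frames [31, 13]
31 → hit
13 → hit
36 → miss, frames [31, 13, 36]
13 → hit
36 → hit
13 → hit
16 → miss, evict 31, frames [36, 13, 16]
13 → hit
36 → hit
11 → miss, evict 16, frames [13, 36, 11]
13 → hit
11 → hit
31 → miss, evict 36, frames [13, 11, 31]
11 → hit
31 → hit
11 → hit
13 → hit
31 → hit
Page faults: 6.

6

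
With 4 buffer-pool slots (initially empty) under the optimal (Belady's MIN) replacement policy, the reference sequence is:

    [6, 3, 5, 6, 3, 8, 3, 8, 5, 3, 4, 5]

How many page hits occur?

6 → fault, frames [6]
3 → fault, frames [6, 3]
5 → fault, frames [6, 3, 5]
6 → hit
3 → hit
8 → fault, frames [6, 3, 5, 8]
3 → hit
8 → hit
5 → hit
3 → hit
4 → fault, evict 8, frames [6, 3, 5, 4]
5 → hit
Hits: 7.

7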